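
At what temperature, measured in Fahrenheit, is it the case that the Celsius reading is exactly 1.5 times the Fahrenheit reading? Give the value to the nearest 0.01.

Let F be the Fahrenheit reading. The Celsius reading is C = 5/9·F - 17.7778.
Require C = 1.5·F: 5/9·F - 17.7778 = 1.5·F.
(-17/18)·F = 17.7778  ⇒  F = -18.82.

-18.82°F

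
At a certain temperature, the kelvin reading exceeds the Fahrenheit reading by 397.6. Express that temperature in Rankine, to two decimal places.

Let x be the kelvin reading; then the Fahrenheit reading is 1.8·x - 459.67.
(1.8·x - 459.67) - x = -397.6  ⇒  (0.8)·x = 62.07  ⇒  x = 77.5875 K.
In Celsius: 77.5875 - 273.15 = -195.5625°C.
In Rankine: -195.5625 × 1.8 + 491.67 = 139.66°R.

139.66°R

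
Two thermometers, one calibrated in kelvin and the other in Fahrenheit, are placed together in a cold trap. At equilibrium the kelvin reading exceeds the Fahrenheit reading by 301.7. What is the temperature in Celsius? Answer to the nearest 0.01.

-75.69°C

Let x be the kelvin reading; then the Fahrenheit reading is 1.8·x - 459.67.
(1.8·x - 459.67) - x = -301.7  ⇒  (0.8)·x = 157.97  ⇒  x = 197.4625 K.
In Celsius: 197.4625 - 273.15 = -75.69°C.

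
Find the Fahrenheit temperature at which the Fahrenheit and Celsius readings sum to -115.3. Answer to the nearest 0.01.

Let F be the Fahrenheit reading. The Celsius reading is C = 5/9·F - 17.7778.
Require F + C = -115.3: (14/9)·F - 17.7778 = -115.3.
F = (-115.3 + 17.7778) / (14/9) = -62.69.

-62.69°F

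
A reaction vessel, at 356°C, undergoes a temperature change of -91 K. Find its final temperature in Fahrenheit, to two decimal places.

509.00°F

The 91 K change is an interval; Kelvin and Celsius degrees are the same size, so ΔC = -91°C.
Final Celsius temperature: 356.0000 - 91.0000 = 265.0000°C.
In Fahrenheit: 265.0000 × 1.8 + 32 = 509.00°F.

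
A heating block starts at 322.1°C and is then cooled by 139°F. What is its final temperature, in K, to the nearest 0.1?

518.0 K

The 139°F change is an interval, so only the factor 5/9 applies: -139 × 5/9 = -77.2222°C.
Final Celsius temperature: 322.1000 - 77.2222 = 244.8778°C.
In kelvin: 244.8778 + 273.15 = 518.0 K.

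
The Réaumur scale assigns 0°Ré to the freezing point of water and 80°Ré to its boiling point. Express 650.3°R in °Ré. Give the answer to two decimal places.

First in Celsius: (650.3 - 491.67) × 5/9 = 88.1278°C.
Linearly onto the Réaumur scale: 0 + (88.1278 / 100) × (80 - 0) = 70.50°Ré.

70.50°Ré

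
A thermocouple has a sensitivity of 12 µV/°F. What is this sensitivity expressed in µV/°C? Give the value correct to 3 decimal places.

21.600 µV/°C

The quantity depends on a temperature interval, so only the ratio of degree sizes applies; the offset between the scales is irrelevant.
A change of 1°C is a change of 1.8°F, so per °C the value is 12 × 1.8 = 21.600.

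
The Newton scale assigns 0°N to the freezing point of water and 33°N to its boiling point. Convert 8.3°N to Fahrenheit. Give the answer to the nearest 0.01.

Linear interpolation between the fixed points: C = (8.3 - 0) × 100 / (33 - 0) = 25.1515°C.
Then 25.1515 × 1.8 + 32 = 77.27°F.

77.27°F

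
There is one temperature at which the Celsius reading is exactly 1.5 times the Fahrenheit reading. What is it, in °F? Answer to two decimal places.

Let F be the Fahrenheit reading. The Celsius reading is C = 5/9·F - 17.7778.
Require C = 1.5·F: 5/9·F - 17.7778 = 1.5·F.
(-17/18)·F = 17.7778  ⇒  F = -18.82.

-18.82°F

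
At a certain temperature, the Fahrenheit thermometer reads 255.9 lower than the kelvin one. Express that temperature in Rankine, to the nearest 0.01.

Let x be the kelvin reading; then the Fahrenheit reading is 1.8·x - 459.67.
(1.8·x - 459.67) - x = -255.9  ⇒  (0.8)·x = 203.77  ⇒  x = 254.7125 K.
In Celsius: 254.7125 - 273.15 = -18.4375°C.
In Rankine: -18.4375 × 1.8 + 491.67 = 458.48°R.

458.48°R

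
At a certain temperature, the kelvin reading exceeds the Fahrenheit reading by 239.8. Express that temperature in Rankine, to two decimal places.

Let x be the kelvin reading; then the Fahrenheit reading is 1.8·x - 459.67.
(1.8·x - 459.67) - x = -239.8  ⇒  (0.8)·x = 219.87  ⇒  x = 274.8375 K.
In Celsius: 274.8375 - 273.15 = 1.6875°C.
In Rankine: 1.6875 × 1.8 + 491.67 = 494.71°R.

494.71°R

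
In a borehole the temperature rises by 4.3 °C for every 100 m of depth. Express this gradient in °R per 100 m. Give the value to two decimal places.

7.74 °R/100 m

The quantity depends on a temperature interval, so only the ratio of degree sizes applies; the offset between the scales is irrelevant.
A change of 1°C is a change of 1.8°R, so 4.3 × 1.8 = 7.74.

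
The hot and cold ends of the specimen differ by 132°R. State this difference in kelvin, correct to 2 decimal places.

Only the scale ratio 5/9 matters for a change in temperature.
132 × 5/9 = 73.33.

73.33 K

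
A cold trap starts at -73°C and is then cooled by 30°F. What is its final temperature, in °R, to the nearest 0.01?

330.27°R

The 30°F change is an interval, so only the factor 5/9 applies: -30 × 5/9 = -16.6667°C.
Final Celsius temperature: -73.0000 - 16.6667 = -89.6667°C.
In Rankine: -89.6667 × 1.8 + 491.67 = 330.27°R.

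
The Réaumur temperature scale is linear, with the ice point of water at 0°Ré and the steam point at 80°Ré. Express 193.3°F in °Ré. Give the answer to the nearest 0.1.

First in Celsius: (193.3 - 32) × 5/9 = 89.6111°C.
Linearly onto the Réaumur scale: 0 + (89.6111 / 100) × (80 - 0) = 71.7°Ré.

71.7°Ré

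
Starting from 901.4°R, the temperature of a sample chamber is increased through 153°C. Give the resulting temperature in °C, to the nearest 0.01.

Initial temperature in Celsius: (901.4 - 491.67) × 5/9 = 227.6278°C.
Final Celsius temperature: 227.6278 + 153.0000 = 380.6278°C.

380.63°C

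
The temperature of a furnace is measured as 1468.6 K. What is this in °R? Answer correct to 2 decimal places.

In Celsius: 1468.6 - 273.15 = 1195.4500°C.
In Rankine: 1195.4500 × 1.8 + 491.67 = 2643.48°R.

2643.48°R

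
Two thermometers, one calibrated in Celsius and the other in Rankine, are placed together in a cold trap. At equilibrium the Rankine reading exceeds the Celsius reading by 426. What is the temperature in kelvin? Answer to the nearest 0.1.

Let x be the Celsius reading; then the Rankine reading is 1.8·x + 491.67.
(1.8·x + 491.67) - x = 426  ⇒  (0.8)·x = -65.67  ⇒  x = -82.0875°C.
In kelvin: -82.0875 + 273.15 = 191.1 K.

191.1 K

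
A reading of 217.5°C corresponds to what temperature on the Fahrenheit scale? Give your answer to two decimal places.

423.50°F

In Fahrenheit: 217.5000 × 1.8 + 32 = 423.50°F.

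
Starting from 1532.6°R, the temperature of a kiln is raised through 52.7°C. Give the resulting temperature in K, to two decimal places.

Initial temperature in Celsius: (1532.6 - 491.67) × 5/9 = 578.2944°C.
Final Celsius temperature: 578.2944 + 52.7000 = 630.9944°C.
In kelvin: 630.9944 + 273.15 = 904.14 K.

904.14 K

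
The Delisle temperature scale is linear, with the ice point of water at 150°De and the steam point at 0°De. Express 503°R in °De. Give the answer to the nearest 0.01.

140.56°De

First in Celsius: (503 - 491.67) × 5/9 = 6.2944°C.
Linearly onto the Delisle scale: 150 + (6.2944 / 100) × (0 - 150) = 140.56°De.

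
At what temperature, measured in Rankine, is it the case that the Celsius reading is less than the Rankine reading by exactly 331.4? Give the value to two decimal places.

131.06°R

Let R be the Rankine reading. The Celsius reading is C = 5/9·R - 273.15.
Require C - R = -331.4: (-4/9)·R - 273.15 = -331.4.
R = (-331.4 + 273.15) / (-4/9) = 131.06.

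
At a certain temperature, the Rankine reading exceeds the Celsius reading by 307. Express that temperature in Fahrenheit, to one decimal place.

Let x be the Rankine reading; then the Celsius reading is 5/9·x - 273.15.
(5/9·x - 273.15) - x = -307  ⇒  (-4/9)·x = -33.85  ⇒  x = 76.1625°R.
In Celsius: (76.1625 - 491.67) × 5/9 = -230.8375°C.
In Fahrenheit: -230.8375 × 1.8 + 32 = -383.5°F.

-383.5°F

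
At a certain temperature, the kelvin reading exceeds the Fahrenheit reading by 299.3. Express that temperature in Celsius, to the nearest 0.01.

Let x be the kelvin reading; then the Fahrenheit reading is 1.8·x - 459.67.
(1.8·x - 459.67) - x = -299.3  ⇒  (0.8)·x = 160.37  ⇒  x = 200.4625 K.
In Celsius: 200.4625 - 273.15 = -72.69°C.

-72.69°C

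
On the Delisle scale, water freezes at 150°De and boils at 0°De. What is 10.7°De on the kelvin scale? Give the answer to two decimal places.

366.02 K

Linear interpolation between the fixed points: C = (10.7 - 150) × 100 / (0 - 150) = 92.8667°C.
Then 92.8667 + 273.15 = 366.02 K.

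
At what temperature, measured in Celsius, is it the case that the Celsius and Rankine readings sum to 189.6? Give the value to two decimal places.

Let C be the Celsius reading. The Rankine reading is R = 1.8·C + 491.67.
Require C + R = 189.6: (2.8)·C + 491.67 = 189.6.
C = (189.6 - 491.67) / (2.8) = -107.88.

-107.88°C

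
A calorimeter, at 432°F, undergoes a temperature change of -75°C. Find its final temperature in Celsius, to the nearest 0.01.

Initial temperature in Celsius: (432 - 32) × 5/9 = 222.2222°C.
Final Celsius temperature: 222.2222 - 75.0000 = 147.2222°C.

147.22°C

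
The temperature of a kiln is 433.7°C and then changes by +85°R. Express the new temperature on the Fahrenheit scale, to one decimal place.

897.7°F

The 85°R change is an interval, so only the factor 5/9 applies: +85 × 5/9 = +47.2222°C.
Final Celsius temperature: 433.7000 + 47.2222 = 480.9222°C.
In Fahrenheit: 480.9222 × 1.8 + 32 = 897.7°F.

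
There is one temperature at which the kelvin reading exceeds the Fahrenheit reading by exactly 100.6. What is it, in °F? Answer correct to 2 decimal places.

348.24°F

Let F be the Fahrenheit reading. The kelvin reading is K = 5/9·F + 255.372.
Require K - F = 100.6: (-4/9)·F + 255.372 = 100.6.
F = (100.6 - 255.372) / (-4/9) = 348.24.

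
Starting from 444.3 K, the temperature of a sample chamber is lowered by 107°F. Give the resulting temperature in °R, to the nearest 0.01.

Initial temperature in Celsius: 444.3 - 273.15 = 171.1500°C.
The 107°F change is an interval, so only the factor 5/9 applies: -107 × 5/9 = -59.4444°C.
Final Celsius temperature: 171.1500 - 59.4444 = 111.7056°C.
In Rankine: 111.7056 × 1.8 + 491.67 = 692.74°R.

692.74°R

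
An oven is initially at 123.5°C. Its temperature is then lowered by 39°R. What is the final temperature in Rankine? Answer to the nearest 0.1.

675.0°R

The 39°R change is an interval, so only the factor 5/9 applies: -39 × 5/9 = -21.6667°C.
Final Celsius temperature: 123.5000 - 21.6667 = 101.8333°C.
In Rankine: 101.8333 × 1.8 + 491.67 = 675.0°R.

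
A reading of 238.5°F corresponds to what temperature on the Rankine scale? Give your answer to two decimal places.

In Celsius: (238.5 - 32) × 5/9 = 114.7222°C.
In Rankine: 114.7222 × 1.8 + 491.67 = 698.17°R.

698.17°R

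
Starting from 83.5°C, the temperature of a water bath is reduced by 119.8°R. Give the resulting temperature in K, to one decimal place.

The 119.8°R change is an interval, so only the factor 5/9 applies: -119.8 × 5/9 = -66.5556°C.
Final Celsius temperature: 83.5000 - 66.5556 = 16.9444°C.
In kelvin: 16.9444 + 273.15 = 290.1 K.

290.1 K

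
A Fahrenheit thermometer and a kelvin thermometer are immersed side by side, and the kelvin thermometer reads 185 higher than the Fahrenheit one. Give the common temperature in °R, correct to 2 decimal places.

Let x be the Fahrenheit reading; then the kelvin reading is 5/9·x + 255.372.
(5/9·x + 255.372) - x = 185  ⇒  (-4/9)·x = -70.3722  ⇒  x = 158.3375°F.
In Celsius: (158.3375 - 32) × 5/9 = 70.1875°C.
In Rankine: 70.1875 × 1.8 + 491.67 = 618.01°R.

618.01°R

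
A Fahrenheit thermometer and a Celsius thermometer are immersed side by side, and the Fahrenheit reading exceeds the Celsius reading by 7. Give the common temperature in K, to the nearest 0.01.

241.90 K

Let x be the Fahrenheit reading; then the Celsius reading is 5/9·x - 17.7778.
(5/9·x - 17.7778) - x = -7  ⇒  (-4/9)·x = 97/9  ⇒  x = -24.2500°F.
In Celsius: (-24.25 - 32) × 5/9 = -31.2500°C.
In kelvin: -31.2500 + 273.15 = 241.90 K.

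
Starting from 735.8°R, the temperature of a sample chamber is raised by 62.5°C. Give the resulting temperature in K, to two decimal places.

471.28 K

Initial temperature in Celsius: (735.8 - 491.67) × 5/9 = 135.6278°C.
Final Celsius temperature: 135.6278 + 62.5000 = 198.1278°C.
In kelvin: 198.1278 + 273.15 = 471.28 K.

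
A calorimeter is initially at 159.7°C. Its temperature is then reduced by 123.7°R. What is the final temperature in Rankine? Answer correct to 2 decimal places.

The 123.7°R change is an interval, so only the factor 5/9 applies: -123.7 × 5/9 = -68.7222°C.
Final Celsius temperature: 159.7000 - 68.7222 = 90.9778°C.
In Rankine: 90.9778 × 1.8 + 491.67 = 655.43°R.

655.43°R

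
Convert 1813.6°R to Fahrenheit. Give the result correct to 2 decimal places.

In Celsius: (1813.6 - 491.67) × 5/9 = 734.4056°C.
In Fahrenheit: 734.4056 × 1.8 + 32 = 1353.93°F.

1353.93°F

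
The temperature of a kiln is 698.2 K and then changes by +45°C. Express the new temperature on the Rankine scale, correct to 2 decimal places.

1337.76°R

Initial temperature in Celsius: 698.2 - 273.15 = 425.0500°C.
Final Celsius temperature: 425.0500 + 45.0000 = 470.0500°C.
In Rankine: 470.0500 × 1.8 + 491.67 = 1337.76°R.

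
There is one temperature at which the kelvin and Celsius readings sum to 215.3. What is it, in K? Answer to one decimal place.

244.2 K

Let K be the kelvin reading. The Celsius reading is C = 1·K - 273.15.
Require K + C = 215.3: (2)·K - 273.15 = 215.3.
K = (215.3 + 273.15) / (2) = 244.2.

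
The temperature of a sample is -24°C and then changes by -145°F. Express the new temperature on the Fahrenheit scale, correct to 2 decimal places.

-156.20°F

The 145°F change is an interval, so only the factor 5/9 applies: -145 × 5/9 = -80.5556°C.
Final Celsius temperature: -24.0000 - 80.5556 = -104.5556°C.
In Fahrenheit: -104.5556 × 1.8 + 32 = -156.20°F.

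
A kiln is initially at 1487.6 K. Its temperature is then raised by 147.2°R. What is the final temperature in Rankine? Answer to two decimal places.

2824.88°R

Initial temperature in Celsius: 1487.6 - 273.15 = 1214.4500°C.
The 147.2°R change is an interval, so only the factor 5/9 applies: +147.2 × 5/9 = +81.7778°C.
Final Celsius temperature: 1214.4500 + 81.7778 = 1296.2278°C.
In Rankine: 1296.2278 × 1.8 + 491.67 = 2824.88°R.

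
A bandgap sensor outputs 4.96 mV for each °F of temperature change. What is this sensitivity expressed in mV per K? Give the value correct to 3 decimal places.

Since only a temperature interval is involved, the additive offset between the scales drops out.
A change of 1 K is a change of 1.8°F, so per K the value is 4.96 × 1.8 = 8.928.

8.928 mV per K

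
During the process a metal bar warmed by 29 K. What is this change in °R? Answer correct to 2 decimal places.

52.20°R

An interval of 1 K corresponds to 1.8°R.
29 × 1.8 = 52.20.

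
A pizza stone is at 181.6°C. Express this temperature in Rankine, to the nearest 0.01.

818.55°R

In Rankine: 181.6000 × 1.8 + 491.67 = 818.55°R.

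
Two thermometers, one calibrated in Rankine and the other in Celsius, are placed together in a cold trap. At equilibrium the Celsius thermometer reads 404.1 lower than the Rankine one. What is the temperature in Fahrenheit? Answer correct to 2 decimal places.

-165.03°F

Let x be the Rankine reading; then the Celsius reading is 5/9·x - 273.15.
(5/9·x - 273.15) - x = -404.1  ⇒  (-4/9)·x = -130.95  ⇒  x = 294.6375°R.
In Celsius: (294.6375 - 491.67) × 5/9 = -109.4625°C.
In Fahrenheit: -109.4625 × 1.8 + 32 = -165.03°F.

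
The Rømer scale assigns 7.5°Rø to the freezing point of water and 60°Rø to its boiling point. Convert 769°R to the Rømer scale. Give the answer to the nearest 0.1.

88.4°Rø

First in Celsius: (769 - 491.67) × 5/9 = 154.0722°C.
Linearly onto the Rømer scale: 7.5 + (154.0722 / 100) × (60 - 7.5) = 88.4°Rø.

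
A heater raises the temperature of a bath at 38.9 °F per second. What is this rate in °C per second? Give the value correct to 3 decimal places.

Since only a temperature interval is involved, the additive offset between the scales drops out.
A change of 1°F is a change of 5/9°C, so 38.9 × 5/9 = 21.611.

21.611 °C/second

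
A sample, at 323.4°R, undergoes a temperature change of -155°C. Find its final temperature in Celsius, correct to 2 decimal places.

Initial temperature in Celsius: (323.4 - 491.67) × 5/9 = -93.4833°C.
Final Celsius temperature: -93.4833 - 155.0000 = -248.4833°C.

-248.48°C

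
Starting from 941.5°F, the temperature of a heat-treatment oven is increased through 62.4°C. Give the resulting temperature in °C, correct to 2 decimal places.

Initial temperature in Celsius: (941.5 - 32) × 5/9 = 505.2778°C.
Final Celsius temperature: 505.2778 + 62.4000 = 567.6778°C.

567.68°C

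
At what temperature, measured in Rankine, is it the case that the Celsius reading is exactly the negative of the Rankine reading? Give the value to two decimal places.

Let R be the Rankine reading. The Celsius reading is C = 5/9·R - 273.15.
Require C = -1·R: 5/9·R - 273.15 = -1·R.
(14/9)·R = 273.15  ⇒  R = 175.60.

175.60°R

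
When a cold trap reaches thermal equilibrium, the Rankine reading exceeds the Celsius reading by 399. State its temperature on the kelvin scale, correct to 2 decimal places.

157.31 K

Let x be the Rankine reading; then the Celsius reading is 5/9·x - 273.15.
(5/9·x - 273.15) - x = -399  ⇒  (-4/9)·x = -125.85  ⇒  x = 283.1625°R.
In Celsius: (283.1625 - 491.67) × 5/9 = -115.8375°C.
In kelvin: -115.8375 + 273.15 = 157.31 K.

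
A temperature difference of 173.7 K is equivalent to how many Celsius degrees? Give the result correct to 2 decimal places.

173.70°C

Kelvin and Celsius degrees are the same size, so the interval is unchanged: 173.70.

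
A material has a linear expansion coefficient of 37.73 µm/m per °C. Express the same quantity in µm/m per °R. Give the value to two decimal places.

20.96 µm/m per °R

The quantity depends on a temperature interval, so only the ratio of degree sizes applies; the offset between the scales is irrelevant.
A change of 1°R is a change of 5/9°C, so per °R the value is 37.73 × 5/9 = 20.96.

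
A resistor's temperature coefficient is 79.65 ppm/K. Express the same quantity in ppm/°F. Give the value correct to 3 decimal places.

The quantity depends on a temperature interval, so only the ratio of degree sizes applies; the offset between the scales is irrelevant.
A change of 1°F is a change of 5/9 K, so per °F the value is 79.65 × 5/9 = 44.250.

44.250 ppm/°F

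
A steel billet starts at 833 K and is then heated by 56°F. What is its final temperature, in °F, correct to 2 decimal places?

1095.73°F

Initial temperature in Celsius: 833 - 273.15 = 559.8500°C.
The 56°F change is an interval, so only the factor 5/9 applies: +56 × 5/9 = +31.1111°C.
Final Celsius temperature: 559.8500 + 31.1111 = 590.9611°C.
In Fahrenheit: 590.9611 × 1.8 + 32 = 1095.73°F.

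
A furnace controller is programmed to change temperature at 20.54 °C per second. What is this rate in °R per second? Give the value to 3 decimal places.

36.972 °R/second

The quantity depends on a temperature interval, so only the ratio of degree sizes applies; the offset between the scales is irrelevant.
A change of 1°C is a change of 1.8°R, so 20.54 × 1.8 = 36.972.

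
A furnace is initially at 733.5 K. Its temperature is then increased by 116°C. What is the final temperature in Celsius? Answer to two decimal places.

576.35°C

Initial temperature in Celsius: 733.5 - 273.15 = 460.3500°C.
Final Celsius temperature: 460.3500 + 116.0000 = 576.3500°C.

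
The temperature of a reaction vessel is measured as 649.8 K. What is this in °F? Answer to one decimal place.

710.0°F

In Celsius: 649.8 - 273.15 = 376.6500°C.
In Fahrenheit: 376.6500 × 1.8 + 32 = 710.0°F.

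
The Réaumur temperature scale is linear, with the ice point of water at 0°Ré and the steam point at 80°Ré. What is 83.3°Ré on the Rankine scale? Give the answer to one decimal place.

679.1°R

Linear interpolation between the fixed points: C = (83.3 - 0) × 100 / (80 - 0) = 104.1250°C.
Then 104.1250 × 1.8 + 491.67 = 679.1°R.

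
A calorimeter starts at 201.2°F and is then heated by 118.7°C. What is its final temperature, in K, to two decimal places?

485.85 K

Initial temperature in Celsius: (201.2 - 32) × 5/9 = 94.0000°C.
Final Celsius temperature: 94.0000 + 118.7000 = 212.7000°C.
In kelvin: 212.7000 + 273.15 = 485.85 K.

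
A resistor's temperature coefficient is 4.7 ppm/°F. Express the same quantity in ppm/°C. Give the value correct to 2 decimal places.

Since only a temperature interval is involved, the additive offset between the scales drops out.
A change of 1°C is a change of 1.8°F, so per °C the value is 4.7 × 1.8 = 8.46.

8.46 ppm/°C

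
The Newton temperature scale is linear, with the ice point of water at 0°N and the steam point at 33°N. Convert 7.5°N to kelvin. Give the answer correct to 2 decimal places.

295.88 K

Linear interpolation between the fixed points: C = (7.5 - 0) × 100 / (33 - 0) = 22.7273°C.
Then 22.7273 + 273.15 = 295.88 K.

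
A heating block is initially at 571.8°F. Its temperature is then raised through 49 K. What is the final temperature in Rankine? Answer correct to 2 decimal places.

1119.67°R

Initial temperature in Celsius: (571.8 - 32) × 5/9 = 299.8889°C.
The 49 K change is an interval; Kelvin and Celsius degrees are the same size, so ΔC = +49°C.
Final Celsius temperature: 299.8889 + 49.0000 = 348.8889°C.
In Rankine: 348.8889 × 1.8 + 491.67 = 1119.67°R.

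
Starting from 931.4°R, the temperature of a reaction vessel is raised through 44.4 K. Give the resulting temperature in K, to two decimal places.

561.84 K

Initial temperature in Celsius: (931.4 - 491.67) × 5/9 = 244.2944°C.
The 44.4 K change is an interval; Kelvin and Celsius degrees are the same size, so ΔC = +44.4°C.
Final Celsius temperature: 244.2944 + 44.4000 = 288.6944°C.
In kelvin: 288.6944 + 273.15 = 561.84 K.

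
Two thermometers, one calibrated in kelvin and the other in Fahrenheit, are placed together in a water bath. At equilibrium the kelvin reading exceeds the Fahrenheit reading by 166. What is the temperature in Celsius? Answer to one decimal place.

Let x be the kelvin reading; then the Fahrenheit reading is 1.8·x - 459.67.
(1.8·x - 459.67) - x = -166  ⇒  (0.8)·x = 293.67  ⇒  x = 367.0875 K.
In Celsius: 367.0875 - 273.15 = 93.9°C.

93.9°C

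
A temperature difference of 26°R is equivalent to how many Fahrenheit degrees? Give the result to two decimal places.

26.00°F

Rankine and Fahrenheit degrees are the same size, so the interval is unchanged: 26.00.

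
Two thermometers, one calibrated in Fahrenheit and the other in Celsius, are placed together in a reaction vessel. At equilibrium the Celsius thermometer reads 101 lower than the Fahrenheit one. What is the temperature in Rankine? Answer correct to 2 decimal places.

646.92°R

Let x be the Fahrenheit reading; then the Celsius reading is 5/9·x - 17.7778.
(5/9·x - 17.7778) - x = -101  ⇒  (-4/9)·x = -83.2222  ⇒  x = 187.2500°F.
In Celsius: (187.25 - 32) × 5/9 = 86.2500°C.
In Rankine: 86.2500 × 1.8 + 491.67 = 646.92°R.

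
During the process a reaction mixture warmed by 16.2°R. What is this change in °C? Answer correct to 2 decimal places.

An interval of 1°R corresponds to 5/9°C.
16.2 × 5/9 = 9.00.

9.00°C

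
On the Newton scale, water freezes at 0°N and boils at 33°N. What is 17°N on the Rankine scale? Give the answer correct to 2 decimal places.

584.40°R

Linear interpolation between the fixed points: C = (17 - 0) × 100 / (33 - 0) = 51.5152°C.
Then 51.5152 × 1.8 + 491.67 = 584.40°R.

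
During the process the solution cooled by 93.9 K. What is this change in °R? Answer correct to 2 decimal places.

An interval of 1 K corresponds to 1.8°R.
93.9 × 1.8 = 169.02.

169.02°R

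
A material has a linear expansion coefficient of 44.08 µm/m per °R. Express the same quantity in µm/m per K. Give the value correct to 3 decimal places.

The quantity depends on a temperature interval, so only the ratio of degree sizes applies; the offset between the scales is irrelevant.
A change of 1 K is a change of 1.8°R, so per K the value is 44.08 × 1.8 = 79.344.

79.344 µm/m per K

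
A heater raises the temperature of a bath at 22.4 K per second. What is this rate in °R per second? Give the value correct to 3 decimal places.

The quantity depends on a temperature interval, so only the ratio of degree sizes applies; the offset between the scales is irrelevant.
A change of 1 K is a change of 1.8°R, so 22.4 × 1.8 = 40.320.

40.320 °R/second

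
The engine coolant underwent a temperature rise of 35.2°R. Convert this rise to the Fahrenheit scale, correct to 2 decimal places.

35.20°F

Rankine and Fahrenheit degrees are the same size, so the interval is unchanged: 35.20.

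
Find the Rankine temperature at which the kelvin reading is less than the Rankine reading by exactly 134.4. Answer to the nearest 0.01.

Let R be the Rankine reading. The kelvin reading is K = 5/9·R.
Require K - R = -134.4: (-4/9)·R = -134.4.
R = (-134.4) / (-4/9) = 302.40.

302.40°R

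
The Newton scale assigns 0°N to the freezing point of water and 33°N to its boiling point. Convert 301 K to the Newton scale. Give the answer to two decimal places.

9.19°N

First in Celsius: 301 - 273.15 = 27.8500°C.
Linearly onto the Newton scale: 0 + (27.8500 / 100) × (33 - 0) = 9.19°N.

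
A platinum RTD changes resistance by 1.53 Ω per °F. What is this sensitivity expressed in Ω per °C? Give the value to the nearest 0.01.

The quantity depends on a temperature interval, so only the ratio of degree sizes applies; the offset between the scales is irrelevant.
A change of 1°C is a change of 1.8°F, so per °C the value is 1.53 × 1.8 = 2.75.

2.75 Ω per °C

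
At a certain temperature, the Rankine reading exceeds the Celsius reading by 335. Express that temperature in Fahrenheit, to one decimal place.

-320.5°F

Let x be the Rankine reading; then the Celsius reading is 5/9·x - 273.15.
(5/9·x - 273.15) - x = -335  ⇒  (-4/9)·x = -61.85  ⇒  x = 139.1625°R.
In Celsius: (139.1625 - 491.67) × 5/9 = -195.8375°C.
In Fahrenheit: -195.8375 × 1.8 + 32 = -320.5°F.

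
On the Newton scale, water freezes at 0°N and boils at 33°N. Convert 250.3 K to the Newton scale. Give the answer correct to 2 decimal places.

-7.54°N

First in Celsius: 250.3 - 273.15 = -22.8500°C.
Linearly onto the Newton scale: 0 + (-22.8500 / 100) × (33 - 0) = -7.54°N.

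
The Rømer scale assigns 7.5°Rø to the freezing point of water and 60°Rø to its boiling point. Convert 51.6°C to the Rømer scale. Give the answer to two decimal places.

Linearly onto the Rømer scale: 7.5 + (51.6000 / 100) × (60 - 7.5) = 34.59°Rø.

34.59°Rø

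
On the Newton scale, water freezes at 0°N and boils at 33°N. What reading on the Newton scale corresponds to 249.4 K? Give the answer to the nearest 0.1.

First in Celsius: 249.4 - 273.15 = -23.7500°C.
Linearly onto the Newton scale: 0 + (-23.7500 / 100) × (33 - 0) = -7.8°N.

-7.8°N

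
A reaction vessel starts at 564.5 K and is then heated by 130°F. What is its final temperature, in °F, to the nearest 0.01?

686.43°F

Initial temperature in Celsius: 564.5 - 273.15 = 291.3500°C.
The 130°F change is an interval, so only the factor 5/9 applies: +130 × 5/9 = +72.2222°C.
Final Celsius temperature: 291.3500 + 72.2222 = 363.5722°C.
In Fahrenheit: 363.5722 × 1.8 + 32 = 686.43°F.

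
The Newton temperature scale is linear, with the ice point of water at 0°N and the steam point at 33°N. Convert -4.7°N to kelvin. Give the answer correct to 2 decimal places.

258.91 K

Linear interpolation between the fixed points: C = (-4.7 - 0) × 100 / (33 - 0) = -14.2424°C.
Then -14.2424 + 273.15 = 258.91 K.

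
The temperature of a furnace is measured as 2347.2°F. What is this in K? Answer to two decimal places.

1559.37 K

In Celsius: (2347.2 - 32) × 5/9 = 1286.2222°C.
In kelvin: 1286.2222 + 273.15 = 1559.37 K.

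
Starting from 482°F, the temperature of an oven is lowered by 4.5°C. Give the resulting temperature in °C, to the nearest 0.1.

245.5°C

Initial temperature in Celsius: (482 - 32) × 5/9 = 250.0000°C.
Final Celsius temperature: 250.0000 - 4.5000 = 245.5000°C.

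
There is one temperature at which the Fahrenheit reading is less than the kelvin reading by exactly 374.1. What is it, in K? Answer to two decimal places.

106.96 K

Let K be the kelvin reading. The Fahrenheit reading is F = 1.8·K - 459.67.
Require F - K = -374.1: (0.8)·K - 459.67 = -374.1.
K = (-374.1 + 459.67) / (0.8) = 106.96.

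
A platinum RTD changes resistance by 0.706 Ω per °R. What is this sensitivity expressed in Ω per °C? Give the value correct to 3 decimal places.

1.271 Ω per °C

The quantity depends on a temperature interval, so only the ratio of degree sizes applies; the offset between the scales is irrelevant.
A change of 1°C is a change of 1.8°R, so per °C the value is 0.706 × 1.8 = 1.271.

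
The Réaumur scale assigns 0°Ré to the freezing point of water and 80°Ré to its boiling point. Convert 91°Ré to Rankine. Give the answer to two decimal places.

696.42°R

Linear interpolation between the fixed points: C = (91 - 0) × 100 / (80 - 0) = 113.7500°C.
Then 113.7500 × 1.8 + 491.67 = 696.42°R.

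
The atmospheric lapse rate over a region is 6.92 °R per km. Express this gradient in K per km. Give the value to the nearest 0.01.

Since only a temperature interval is involved, the additive offset between the scales drops out.
A change of 1°R is a change of 5/9 K, so 6.92 × 5/9 = 3.84.

3.84 K/km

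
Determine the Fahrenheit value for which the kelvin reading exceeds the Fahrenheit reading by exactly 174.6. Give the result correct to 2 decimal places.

181.74°F

Let F be the Fahrenheit reading. The kelvin reading is K = 5/9·F + 255.372.
Require K - F = 174.6: (-4/9)·F + 255.372 = 174.6.
F = (174.6 - 255.372) / (-4/9) = 181.74.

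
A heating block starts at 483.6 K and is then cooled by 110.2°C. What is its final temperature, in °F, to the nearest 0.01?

Initial temperature in Celsius: 483.6 - 273.15 = 210.4500°C.
Final Celsius temperature: 210.4500 - 110.2000 = 100.2500°C.
In Fahrenheit: 100.2500 × 1.8 + 32 = 212.45°F.

212.45°F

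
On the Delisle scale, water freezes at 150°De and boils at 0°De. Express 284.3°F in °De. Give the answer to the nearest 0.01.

First in Celsius: (284.3 - 32) × 5/9 = 140.1667°C.
Linearly onto the Delisle scale: 150 + (140.1667 / 100) × (0 - 150) = -60.25°De.

-60.25°De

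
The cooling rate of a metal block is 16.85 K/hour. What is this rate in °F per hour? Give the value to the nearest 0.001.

Since only a temperature interval is involved, the additive offset between the scales drops out.
A change of 1 K is a change of 1.8°F, so 16.85 × 1.8 = 30.330.

30.330 °F/hour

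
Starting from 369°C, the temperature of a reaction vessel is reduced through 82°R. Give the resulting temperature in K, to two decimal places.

596.59 K

The 82°R change is an interval, so only the factor 5/9 applies: -82 × 5/9 = -45.5556°C.
Final Celsius temperature: 369.0000 - 45.5556 = 323.4444°C.
In kelvin: 323.4444 + 273.15 = 596.59 K.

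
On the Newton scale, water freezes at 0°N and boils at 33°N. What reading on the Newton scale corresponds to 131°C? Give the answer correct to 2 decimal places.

Linearly onto the Newton scale: 0 + (131.0000 / 100) × (33 - 0) = 43.23°N.

43.23°N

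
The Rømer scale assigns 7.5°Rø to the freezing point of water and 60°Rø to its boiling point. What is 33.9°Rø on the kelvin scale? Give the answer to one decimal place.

Linear interpolation between the fixed points: C = (33.9 - 7.5) × 100 / (60 - 7.5) = 50.2857°C.
Then 50.2857 + 273.15 = 323.4 K.

323.4 K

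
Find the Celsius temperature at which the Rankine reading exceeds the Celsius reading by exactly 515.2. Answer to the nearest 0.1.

29.4°C

Let C be the Celsius reading. The Rankine reading is R = 1.8·C + 491.67.
Require R - C = 515.2: (0.8)·C + 491.67 = 515.2.
C = (515.2 - 491.67) / (0.8) = 29.4.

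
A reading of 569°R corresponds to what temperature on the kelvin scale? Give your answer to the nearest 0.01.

316.11 K

In Celsius: (569 - 491.67) × 5/9 = 42.9611°C.
In kelvin: 42.9611 + 273.15 = 316.11 K.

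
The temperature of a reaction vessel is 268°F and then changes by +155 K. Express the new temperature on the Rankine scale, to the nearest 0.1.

1006.7°R

Initial temperature in Celsius: (268 - 32) × 5/9 = 131.1111°C.
The 155 K change is an interval; Kelvin and Celsius degrees are the same size, so ΔC = +155°C.
Final Celsius temperature: 131.1111 + 155.0000 = 286.1111°C.
In Rankine: 286.1111 × 1.8 + 491.67 = 1006.7°R.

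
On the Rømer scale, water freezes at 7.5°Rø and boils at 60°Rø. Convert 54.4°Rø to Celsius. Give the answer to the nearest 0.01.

89.33°C

Linear interpolation between the fixed points: C = (54.4 - 7.5) × 100 / (60 - 7.5) = 89.3333°C.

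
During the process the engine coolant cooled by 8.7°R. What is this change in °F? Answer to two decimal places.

Rankine and Fahrenheit degrees are the same size, so the interval is unchanged: 8.70.

8.70°F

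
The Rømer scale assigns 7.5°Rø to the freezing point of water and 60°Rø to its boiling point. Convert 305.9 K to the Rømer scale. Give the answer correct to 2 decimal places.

First in Celsius: 305.9 - 273.15 = 32.7500°C.
Linearly onto the Rømer scale: 7.5 + (32.7500 / 100) × (60 - 7.5) = 24.69°Rø.

24.69°Rø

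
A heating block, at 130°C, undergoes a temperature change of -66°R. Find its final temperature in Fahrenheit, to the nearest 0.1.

200.0°F

The 66°R change is an interval, so only the factor 5/9 applies: -66 × 5/9 = -36.6667°C.
Final Celsius temperature: 130.0000 - 36.6667 = 93.3333°C.
In Fahrenheit: 93.3333 × 1.8 + 32 = 200.0°F.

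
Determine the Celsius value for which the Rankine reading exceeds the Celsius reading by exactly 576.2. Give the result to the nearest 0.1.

Let C be the Celsius reading. The Rankine reading is R = 1.8·C + 491.67.
Require R - C = 576.2: (0.8)·C + 491.67 = 576.2.
C = (576.2 - 491.67) / (0.8) = 105.7.

105.7°C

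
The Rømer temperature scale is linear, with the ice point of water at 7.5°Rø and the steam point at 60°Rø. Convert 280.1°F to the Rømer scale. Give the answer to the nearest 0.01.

79.86°Rø

First in Celsius: (280.1 - 32) × 5/9 = 137.8333°C.
Linearly onto the Rømer scale: 7.5 + (137.8333 / 100) × (60 - 7.5) = 79.86°Rø.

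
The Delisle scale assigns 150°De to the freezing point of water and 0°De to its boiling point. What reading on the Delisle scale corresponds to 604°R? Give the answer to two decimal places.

56.39°De

First in Celsius: (604 - 491.67) × 5/9 = 62.4056°C.
Linearly onto the Delisle scale: 150 + (62.4056 / 100) × (0 - 150) = 56.39°De.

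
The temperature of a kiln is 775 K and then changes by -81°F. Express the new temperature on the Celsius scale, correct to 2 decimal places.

Initial temperature in Celsius: 775 - 273.15 = 501.8500°C.
The 81°F change is an interval, so only the factor 5/9 applies: -81 × 5/9 = -45.0000°C.
Final Celsius temperature: 501.8500 - 45.0000 = 456.8500°C.

456.85°C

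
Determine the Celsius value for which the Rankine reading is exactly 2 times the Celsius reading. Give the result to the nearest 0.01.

Let C be the Celsius reading. The Rankine reading is R = 1.8·C + 491.67.
Require R = 2·C: 1.8·C + 491.67 = 2·C.
(-0.2)·C = -491.67  ⇒  C = 2458.35.

2458.35°C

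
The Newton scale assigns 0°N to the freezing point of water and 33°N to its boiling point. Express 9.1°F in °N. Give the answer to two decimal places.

First in Celsius: (9.1 - 32) × 5/9 = -12.7222°C.
Linearly onto the Newton scale: 0 + (-12.7222 / 100) × (33 - 0) = -4.20°N.

-4.20°N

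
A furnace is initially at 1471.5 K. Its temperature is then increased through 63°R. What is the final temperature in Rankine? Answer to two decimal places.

2711.70°R

Initial temperature in Celsius: 1471.5 - 273.15 = 1198.3500°C.
The 63°R change is an interval, so only the factor 5/9 applies: +63 × 5/9 = +35.0000°C.
Final Celsius temperature: 1198.3500 + 35.0000 = 1233.3500°C.
In Rankine: 1233.3500 × 1.8 + 491.67 = 2711.70°R.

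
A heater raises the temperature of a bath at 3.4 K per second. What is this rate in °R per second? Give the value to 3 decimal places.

Since only a temperature interval is involved, the additive offset between the scales drops out.
A change of 1 K is a change of 1.8°R, so 3.4 × 1.8 = 6.120.

6.120 °R/second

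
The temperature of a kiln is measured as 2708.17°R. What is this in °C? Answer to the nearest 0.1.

1231.4°C

In Celsius: (2708.17 - 491.67) × 5/9 = 1231.3889°C.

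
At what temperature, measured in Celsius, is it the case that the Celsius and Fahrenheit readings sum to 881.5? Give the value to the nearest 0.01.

Let C be the Celsius reading. The Fahrenheit reading is F = 1.8·C + 32.
Require C + F = 881.5: (2.8)·C + 32 = 881.5.
C = (881.5 - 32) / (2.8) = 303.39.

303.39°C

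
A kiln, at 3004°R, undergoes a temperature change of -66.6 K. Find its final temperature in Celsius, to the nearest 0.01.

1329.14°C

Initial temperature in Celsius: (3004 - 491.67) × 5/9 = 1395.7389°C.
The 66.6 K change is an interval; Kelvin and Celsius degrees are the same size, so ΔC = -66.6°C.
Final Celsius temperature: 1395.7389 - 66.6000 = 1329.1389°C.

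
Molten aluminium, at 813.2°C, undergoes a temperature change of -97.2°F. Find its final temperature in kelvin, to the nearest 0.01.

The 97.2°F change is an interval, so only the factor 5/9 applies: -97.2 × 5/9 = -54.0000°C.
Final Celsius temperature: 813.2000 - 54.0000 = 759.2000°C.
In kelvin: 759.2000 + 273.15 = 1032.35 K.

1032.35 K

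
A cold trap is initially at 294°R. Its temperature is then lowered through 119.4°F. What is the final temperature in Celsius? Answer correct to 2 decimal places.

Initial temperature in Celsius: (294 - 491.67) × 5/9 = -109.8167°C.
The 119.4°F change is an interval, so only the factor 5/9 applies: -119.4 × 5/9 = -66.3333°C.
Final Celsius temperature: -109.8167 - 66.3333 = -176.1500°C.

-176.15°C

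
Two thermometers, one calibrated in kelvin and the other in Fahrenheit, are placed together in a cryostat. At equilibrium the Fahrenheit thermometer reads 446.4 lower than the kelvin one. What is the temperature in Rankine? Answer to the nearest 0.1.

Let x be the kelvin reading; then the Fahrenheit reading is 1.8·x - 459.67.
(1.8·x - 459.67) - x = -446.4  ⇒  (0.8)·x = 13.27  ⇒  x = 16.5875 K.
In Celsius: 16.5875 - 273.15 = -256.5625°C.
In Rankine: -256.5625 × 1.8 + 491.67 = 29.9°R.

29.9°R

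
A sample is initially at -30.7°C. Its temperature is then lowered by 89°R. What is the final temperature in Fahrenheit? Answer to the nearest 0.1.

The 89°R change is an interval, so only the factor 5/9 applies: -89 × 5/9 = -49.4444°C.
Final Celsius temperature: -30.7000 - 49.4444 = -80.1444°C.
In Fahrenheit: -80.1444 × 1.8 + 32 = -112.3°F.

-112.3°F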